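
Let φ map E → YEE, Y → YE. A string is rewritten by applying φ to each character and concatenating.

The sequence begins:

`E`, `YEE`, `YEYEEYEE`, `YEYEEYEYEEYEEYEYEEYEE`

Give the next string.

YEYEEYEYEEYEEYEYEEYEYEEYEEYEYEEYEEYEYEEYEYEEYEEYEYEEYEE

φ(YEYEEYEYEEYEEYEYEEYEE) expands symbol-by-symbol to YE YEE YE YEE YEE YE YEE YE YEE YEE YE YEE YEE YE YEE YE YEE YEE YE YEE YEE; joining the 21 pieces gives the next term.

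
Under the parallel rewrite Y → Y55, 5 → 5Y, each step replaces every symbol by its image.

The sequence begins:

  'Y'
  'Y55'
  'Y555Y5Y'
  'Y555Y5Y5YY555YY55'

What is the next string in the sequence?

Y555Y5Y5YY555YY555YY55Y555Y5Y5YY55Y555Y5Y

Applying the rule to each of the 17 symbols of Y555Y5Y5YY555YY55 gives the pieces Y55 5Y 5Y 5Y Y55 5Y Y55 5Y Y55 Y55 5Y 5Y 5Y Y55 Y55 5Y 5Y, which concatenate to the answer.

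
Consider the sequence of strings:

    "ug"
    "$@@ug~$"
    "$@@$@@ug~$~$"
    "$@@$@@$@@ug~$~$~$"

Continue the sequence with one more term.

s(k+1) = $@@·s(k)·~$, so each term gains $@@ as a prefix and ~$ as a suffix.
Applying this once more to $@@$@@$@@ug~$~$~$:

$@@$@@$@@$@@ug~$~$~$~$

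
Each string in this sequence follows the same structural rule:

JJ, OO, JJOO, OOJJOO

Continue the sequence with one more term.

Each term (from the third on) is the two preceding terms concatenated in order: term 3 = JJ·OO = JJOO.
So term 5 is JJOO·OOJJOO.

JJOOOOJJOO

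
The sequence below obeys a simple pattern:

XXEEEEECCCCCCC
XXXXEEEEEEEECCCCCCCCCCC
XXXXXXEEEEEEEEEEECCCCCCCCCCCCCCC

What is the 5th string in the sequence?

XXXXXXXXXXEEEEEEEEEEEEEEEEECCCCCCCCCCCCCCCCCCCCCCC

Each string has the form X^{2n} E^{3n+2} C^{4n+3} (n = 1, 2, …).
Setting n = 5 gives 10, 17, 23 characters in each block.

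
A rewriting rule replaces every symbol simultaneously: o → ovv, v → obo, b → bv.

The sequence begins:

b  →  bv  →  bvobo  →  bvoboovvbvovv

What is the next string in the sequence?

Applying the rule to each of the 13 symbols of bvoboovvbvovv gives the pieces bv obo ovv bv ovv ovv obo obo bv obo ovv obo obo, which concatenate to the answer.

bvoboovvbvovvovvoboobobvoboovvoboobo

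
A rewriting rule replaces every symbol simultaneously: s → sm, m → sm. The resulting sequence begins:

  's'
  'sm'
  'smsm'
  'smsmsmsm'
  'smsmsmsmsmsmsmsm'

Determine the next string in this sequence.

smsmsmsmsmsmsmsmsmsmsmsmsmsmsmsm

Applying the rule to each of the 16 symbols of smsmsmsmsmsmsmsm gives the pieces sm sm sm sm sm sm sm sm sm sm sm sm sm sm sm sm, which concatenate to the answer.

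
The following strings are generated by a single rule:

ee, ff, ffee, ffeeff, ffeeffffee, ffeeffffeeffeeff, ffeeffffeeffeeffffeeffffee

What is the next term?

ffeeffffeeffeeffffeeffffeeffeeffffeeffeeff

From term 3 onward, concatenate the last term with the second-to-last: ff·ee = ffee, ffee·ff = ffeeff, …
The next term joins ffeeffffeeffeeffffeeffffee and ffeeffffeeffeeff.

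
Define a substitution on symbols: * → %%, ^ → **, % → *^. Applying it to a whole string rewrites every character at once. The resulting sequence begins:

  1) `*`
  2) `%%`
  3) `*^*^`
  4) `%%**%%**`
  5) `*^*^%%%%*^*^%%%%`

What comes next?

Rewriting the 16 symbols of *^*^%%%%*^*^%%%% one by one yields %% ** %% ** *^ *^ *^ *^ %% ** %% ** *^ *^ *^ *^; concatenated:

%%**%%***^*^*^*^%%**%%***^*^*^*^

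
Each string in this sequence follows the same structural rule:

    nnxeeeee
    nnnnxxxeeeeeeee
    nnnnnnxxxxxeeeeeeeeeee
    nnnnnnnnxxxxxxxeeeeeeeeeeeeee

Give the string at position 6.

nnnnnnnnnnnnxxxxxxxxxxxeeeeeeeeeeeeeeeeeeee

Each string has the form n^{2n} x^{2n-1} e^{3n+2} (n = 1, 2, …).
For term 6, n = 6, so the run lengths are 12, 11, 20.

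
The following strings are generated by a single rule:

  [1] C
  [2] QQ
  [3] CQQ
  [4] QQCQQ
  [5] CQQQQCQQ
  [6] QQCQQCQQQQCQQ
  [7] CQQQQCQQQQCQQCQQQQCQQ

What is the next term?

QQCQQCQQQQCQQCQQQQCQQQQCQQCQQQQCQQ

This is a Fibonacci-style word recurrence s(k) = s(k−2)·s(k−1): e.g. C·QQ = CQQ.
The next term joins QQCQQCQQQQCQQ and CQQQQCQQQQCQQCQQQQCQQ.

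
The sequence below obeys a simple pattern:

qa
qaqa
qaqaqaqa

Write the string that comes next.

Each string is two copies of the previous one concatenated.
Doubling qaqaqaqa:

qaqaqaqaqaqaqaqa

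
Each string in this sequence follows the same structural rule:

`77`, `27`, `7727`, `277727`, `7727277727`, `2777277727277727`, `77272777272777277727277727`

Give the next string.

277727772727772777272777272777277727277727

Each term (from the third on) is the two preceding terms concatenated in order: term 3 = 77·27 = 7727.
So term 8 is 2777277727277727·77272777272777277727277727.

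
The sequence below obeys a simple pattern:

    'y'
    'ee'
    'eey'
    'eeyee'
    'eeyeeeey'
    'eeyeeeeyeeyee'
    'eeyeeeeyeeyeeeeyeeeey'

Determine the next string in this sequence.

Each term (from the third on) is the previous term followed by the one before it: term 3 = ee·y = eey.
So term 8 is eeyeeeeyeeyeeeeyeeeey·eeyeeeeyeeyee.

eeyeeeeyeeyeeeeyeeeeyeeyeeeeyeeyee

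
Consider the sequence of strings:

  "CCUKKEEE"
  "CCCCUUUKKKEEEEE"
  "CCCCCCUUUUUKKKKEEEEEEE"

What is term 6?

CCCCCCCCCCCCUUUUUUUUUUUKKKKKKKEEEEEEEEEEEEE

Each string has the form C^{2n} U^{2n-1} K^{n+1} E^{2n+1} (n = 1, 2, …).
Setting n = 6 gives 12, 11, 7, 13 characters in each block.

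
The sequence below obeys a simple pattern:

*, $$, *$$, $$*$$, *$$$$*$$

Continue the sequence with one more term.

$$*$$*$$$$*$$

Each term (from the third on) is the two preceding terms concatenated in order: term 3 = *·$$ = *$$.
The next term joins $$*$$ and *$$$$*$$.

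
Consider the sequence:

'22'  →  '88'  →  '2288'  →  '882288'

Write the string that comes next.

Each term (from the third on) is the two preceding terms concatenated in order: term 3 = 22·88 = 2288.
So term 5 is 2288·882288.

2288882288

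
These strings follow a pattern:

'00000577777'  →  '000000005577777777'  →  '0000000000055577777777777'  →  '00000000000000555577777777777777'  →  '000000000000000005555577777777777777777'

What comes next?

0000000000000000000055555577777777777777777777

Reading off run lengths: 0 runs 5, 8, 11, 14, 17; 5 runs 1, 2, 3, 4, 5; 7 runs 5, 8, 11, 14, 17 — each is linear in n (n = 1, 2, …).
At n = 6 the blocks have lengths 20, 6, 20.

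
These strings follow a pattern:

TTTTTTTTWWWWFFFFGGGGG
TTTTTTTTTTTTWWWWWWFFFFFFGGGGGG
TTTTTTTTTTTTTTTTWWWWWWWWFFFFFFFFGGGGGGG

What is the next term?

TTTTTTTTTTTTTTTTTTTTWWWWWWWWWWFFFFFFFFFFGGGGGGGG

The n-th term is 4n T's then 2n W's then 2n F's then n+3 G's, where the shown terms are n = 2, 3, 4.
For the next term, n = 5, so the run lengths are 20, 10, 10, 8.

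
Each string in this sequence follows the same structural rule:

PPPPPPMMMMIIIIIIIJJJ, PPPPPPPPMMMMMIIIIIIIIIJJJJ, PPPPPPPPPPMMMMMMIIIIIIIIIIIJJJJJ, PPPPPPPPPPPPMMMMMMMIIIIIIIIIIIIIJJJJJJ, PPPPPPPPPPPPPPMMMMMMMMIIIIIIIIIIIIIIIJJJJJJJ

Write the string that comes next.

The n-th term is 2n P's then n+1 M's then 2n+1 I's then n J's, where the shown terms are n = 3, 4, 5, 6, 7.
At n = 8 the blocks have lengths 16, 9, 17, 8.

PPPPPPPPPPPPPPPPMMMMMMMMMIIIIIIIIIIIIIIIIIJJJJJJJJ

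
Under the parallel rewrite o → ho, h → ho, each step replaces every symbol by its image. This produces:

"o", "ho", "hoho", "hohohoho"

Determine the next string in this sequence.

hohohohohohohoho

Apply φ to hohohoho symbol by symbol: h→ho, o→ho, h→ho, o→ho, h→ho, o→ho, h→ho, o→ho; joined: ho ho ho ho ho ho ho ho.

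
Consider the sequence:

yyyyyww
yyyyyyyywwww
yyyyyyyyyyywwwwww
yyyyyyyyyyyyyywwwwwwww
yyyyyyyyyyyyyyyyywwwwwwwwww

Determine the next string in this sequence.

The n-th term is 3n+2 y's then 2n w's (n = 1, 2, …).
For the next term, n = 6, so the run lengths are 20, 12.

yyyyyyyyyyyyyyyyyyyywwwwwwwwwwww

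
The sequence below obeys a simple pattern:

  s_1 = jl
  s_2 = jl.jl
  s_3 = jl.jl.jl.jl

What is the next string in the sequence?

jl.jl.jl.jl.jl.jl.jl.jl

Every step duplicates the string with '.' between the halves.
So the next term is two copies of jl.jl.jl.jl with '.' between the halves.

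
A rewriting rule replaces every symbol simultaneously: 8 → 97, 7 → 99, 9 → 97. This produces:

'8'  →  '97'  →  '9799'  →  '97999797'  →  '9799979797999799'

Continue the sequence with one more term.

97999797979997999799979797999797

φ(9799979797999799) expands symbol-by-symbol to 97 99 97 97 97 99 97 99 97 99 97 97 97 99 97 97; joining the 16 pieces gives the next term.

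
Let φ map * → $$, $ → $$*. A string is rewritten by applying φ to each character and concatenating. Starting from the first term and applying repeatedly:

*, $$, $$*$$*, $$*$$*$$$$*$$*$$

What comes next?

φ($$*$$*$$$$*$$*$$) expands symbol-by-symbol to $$* $$* $$ $$* $$* $$ $$* $$* $$* $$* $$ $$* $$* $$ $$* $$*; joining the 16 pieces gives the next term.

$$*$$*$$$$*$$*$$$$*$$*$$*$$*$$$$*$$*$$$$*$$*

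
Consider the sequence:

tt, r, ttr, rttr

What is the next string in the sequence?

Each term (from the third on) is the two preceding terms concatenated in order: term 3 = tt·r = ttr.
So term 5 is ttr·rttr.

ttrrttr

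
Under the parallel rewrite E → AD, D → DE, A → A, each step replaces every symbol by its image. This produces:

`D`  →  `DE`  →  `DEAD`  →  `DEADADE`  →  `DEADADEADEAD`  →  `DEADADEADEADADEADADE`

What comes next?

DEADADEADEADADEADADEADEADADEADEAD

Replace each of the 20 characters of DEADADEADEADADEADADE in place — DE AD A DE A DE AD A DE AD A DE A DE AD A DE A DE AD — and concatenate.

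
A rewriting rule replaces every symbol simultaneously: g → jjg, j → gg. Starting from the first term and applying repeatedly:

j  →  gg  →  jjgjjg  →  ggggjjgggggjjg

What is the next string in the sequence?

Rewriting the 14 symbols of ggggjjgggggjjg one by one yields jjg jjg jjg jjg gg gg jjg jjg jjg jjg jjg gg gg jjg; concatenated:

jjgjjgjjgjjgggggjjgjjgjjgjjgjjgggggjjg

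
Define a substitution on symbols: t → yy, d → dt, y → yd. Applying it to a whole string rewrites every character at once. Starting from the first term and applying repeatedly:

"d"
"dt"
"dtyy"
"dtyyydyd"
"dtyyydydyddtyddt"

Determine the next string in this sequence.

Applying the rule to each of the 16 symbols of dtyyydydyddtyddt gives the pieces dt yy yd yd yd dt yd dt yd dt dt yy yd dt dt yy, which concatenate to the answer.

dtyyydydyddtyddtyddtdtyyyddtdtyy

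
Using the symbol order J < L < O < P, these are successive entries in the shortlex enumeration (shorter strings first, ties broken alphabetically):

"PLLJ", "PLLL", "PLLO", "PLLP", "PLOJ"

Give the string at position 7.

Advancing 2 positions from PLOJ through PLOJ → PLOL reaches term 7.

PLOO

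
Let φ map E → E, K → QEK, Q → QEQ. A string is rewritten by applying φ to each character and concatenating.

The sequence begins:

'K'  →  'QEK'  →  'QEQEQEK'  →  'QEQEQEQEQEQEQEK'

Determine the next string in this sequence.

φ(QEQEQEQEQEQEQEK) expands symbol-by-symbol to QEQ E QEQ E QEQ E QEQ E QEQ E QEQ E QEQ E QEK; joining the 15 pieces gives the next term.

QEQEQEQEQEQEQEQEQEQEQEQEQEQEQEK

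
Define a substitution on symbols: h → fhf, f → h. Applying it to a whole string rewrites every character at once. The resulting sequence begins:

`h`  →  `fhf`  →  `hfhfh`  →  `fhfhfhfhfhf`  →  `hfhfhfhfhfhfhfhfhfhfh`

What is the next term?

Applying the rule to each of the 21 symbols of hfhfhfhfhfhfhfhfhfhfh gives the pieces fhf h fhf h fhf h fhf h fhf h fhf h fhf h fhf h fhf h fhf h fhf, which concatenate to the answer.

fhfhfhfhfhfhfhfhfhfhfhfhfhfhfhfhfhfhfhfhfhf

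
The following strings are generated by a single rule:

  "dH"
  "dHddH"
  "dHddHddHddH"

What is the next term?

Every step duplicates the string with 'd' between the halves.
One more doubling of dHddHddHddH gives the answer.

dHddHddHddHddHddHddHddH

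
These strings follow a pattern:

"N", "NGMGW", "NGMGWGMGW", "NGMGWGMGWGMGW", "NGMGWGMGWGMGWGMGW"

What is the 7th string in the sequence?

NGMGWGMGWGMGWGMGWGMGWGMGW

The strings grow by a fixed suffix GMGW each time.
From NGMGWGMGWGMGWGMGW, 2 further steps: NGMGWGMGWGMGWGMGW → NGMGWGMGWGMGWGMGWGMGW → (answer).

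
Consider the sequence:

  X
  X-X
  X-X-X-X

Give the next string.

s(k+1) = s(k)·-·s(k) — each term doubles the last with '-' between the halves.
One more doubling of X-X-X-X gives the answer.

X-X-X-X-X-X-X-X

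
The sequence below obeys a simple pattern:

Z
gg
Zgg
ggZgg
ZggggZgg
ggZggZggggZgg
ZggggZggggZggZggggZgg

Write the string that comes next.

ggZggZggggZggZggggZggggZggZggggZgg

This is a Fibonacci-style word recurrence s(k) = s(k−2)·s(k−1): e.g. Z·gg = Zgg.
Continuing: ggZggZggggZgg · ZggggZggggZggZggggZgg gives term 8.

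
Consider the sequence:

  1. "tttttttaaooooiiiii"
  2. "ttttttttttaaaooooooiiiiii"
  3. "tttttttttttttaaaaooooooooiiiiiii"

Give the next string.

ttttttttttttttttaaaaaooooooooooiiiiiiii

Each string has the form t^{3n+1} a^{n} o^{2n} i^{n+3}, where the shown terms are n = 2, 3, 4.
At n = 5 the blocks have lengths 16, 5, 10, 8.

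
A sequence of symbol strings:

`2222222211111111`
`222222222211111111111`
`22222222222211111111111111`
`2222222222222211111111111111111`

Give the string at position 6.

Term n consists of 2n+2 2's, followed by 3n-1 1's, where the shown terms are n = 3, 4, 5, 6.
For term 6, n = 8, so the run lengths are 18, 23.

22222222222222222211111111111111111111111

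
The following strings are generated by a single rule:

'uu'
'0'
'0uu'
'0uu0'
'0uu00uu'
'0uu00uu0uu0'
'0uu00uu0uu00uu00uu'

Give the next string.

From term 3 onward, concatenate the last term with the second-to-last: 0·uu = 0uu, 0uu·0 = 0uu0, …
Continuing: 0uu00uu0uu00uu00uu · 0uu00uu0uu0 gives term 8.

0uu00uu0uu00uu00uu0uu00uu0uu0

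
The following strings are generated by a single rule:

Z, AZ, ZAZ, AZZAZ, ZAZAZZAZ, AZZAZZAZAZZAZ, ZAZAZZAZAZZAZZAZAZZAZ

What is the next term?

From term 3 onward, concatenate the second-to-last term with the last: Z·AZ = ZAZ, AZ·ZAZ = AZZAZ, …
Continuing: AZZAZZAZAZZAZ · ZAZAZZAZAZZAZZAZAZZAZ gives term 8.

AZZAZZAZAZZAZZAZAZZAZAZZAZZAZAZZAZ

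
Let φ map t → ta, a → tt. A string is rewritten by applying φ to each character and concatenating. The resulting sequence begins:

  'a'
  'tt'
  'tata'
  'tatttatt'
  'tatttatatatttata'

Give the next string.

Replace each of the 16 characters of tatttatatatttata in place — ta tt ta ta ta tt ta tt ta tt ta ta ta tt ta tt — and concatenate.

tatttatatatttatttatttatatatttatt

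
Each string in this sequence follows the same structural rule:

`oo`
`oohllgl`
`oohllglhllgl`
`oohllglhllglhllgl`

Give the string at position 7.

oohllglhllglhllglhllglhllglhllgl

Each term is the previous one with hllgl appended.
From oohllglhllglhllgl, 3 further steps: oohllglhllglhllgl → oohllglhllglhllglhllgl → oohllglhllglhllglhllglhllgl → (answer).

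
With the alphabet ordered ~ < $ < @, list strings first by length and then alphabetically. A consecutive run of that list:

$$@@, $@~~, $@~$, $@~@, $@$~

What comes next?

The successor of $@$~ increments the rightmost position that isn't already @ and resets every position after it to ~.

$@$$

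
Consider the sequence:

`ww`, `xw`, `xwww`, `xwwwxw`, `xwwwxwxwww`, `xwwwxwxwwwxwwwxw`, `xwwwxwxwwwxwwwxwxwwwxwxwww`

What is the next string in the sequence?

xwwwxwxwwwxwwwxwxwwwxwxwwwxwwwxwxwwwxwwwxw

This is a Fibonacci-style word recurrence s(k) = s(k−1)·s(k−2): e.g. xw·ww = xwww.
Continuing: xwwwxwxwwwxwwwxwxwwwxwxwww · xwwwxwxwwwxwwwxw gives term 8.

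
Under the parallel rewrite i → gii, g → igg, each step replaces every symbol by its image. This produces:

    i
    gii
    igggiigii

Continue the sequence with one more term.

giiiggiggigggiigiiigggiigii

Expanding igggiigii: i→gii, g→igg, g→igg, g→igg, i→gii, i→gii, g→igg, i→gii, i→gii. Concatenated: gii igg igg igg gii gii igg gii gii.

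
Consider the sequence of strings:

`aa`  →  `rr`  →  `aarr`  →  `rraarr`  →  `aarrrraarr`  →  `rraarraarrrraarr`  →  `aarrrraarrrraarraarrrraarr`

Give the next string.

Each term (from the third on) is the two preceding terms concatenated in order: term 3 = aa·rr = aarr.
The next term joins rraarraarrrraarr and aarrrraarrrraarraarrrraarr.

rraarraarrrraarraarrrraarrrraarraarrrraarr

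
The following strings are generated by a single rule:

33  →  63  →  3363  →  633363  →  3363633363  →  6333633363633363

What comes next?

33636333636333633363633363

This is a Fibonacci-style word recurrence s(k) = s(k−2)·s(k−1): e.g. 33·63 = 3363.
The next term joins 3363633363 and 6333633363633363.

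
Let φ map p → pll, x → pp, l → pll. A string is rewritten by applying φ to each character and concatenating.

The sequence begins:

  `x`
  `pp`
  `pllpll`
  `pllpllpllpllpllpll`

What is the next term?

Rewriting the 18 symbols of pllpllpllpllpllpll one by one yields pll pll pll pll pll pll pll pll pll pll pll pll pll pll pll pll pll pll; concatenated:

pllpllpllpllpllpllpllpllpllpllpllpllpllpllpllpllpllpll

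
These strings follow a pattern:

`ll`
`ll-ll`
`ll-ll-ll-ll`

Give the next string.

Each string is two copies of the previous one joined by '-'.
Doubling ll-ll-ll-ll with '-' between the halves:

ll-ll-ll-ll-ll-ll-ll-ll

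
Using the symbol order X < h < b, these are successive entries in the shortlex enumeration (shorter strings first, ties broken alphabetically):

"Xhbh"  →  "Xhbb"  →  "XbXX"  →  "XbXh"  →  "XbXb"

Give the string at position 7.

Advancing 2 positions from XbXb through XbXb → XbhX reaches term 7.

Xbhh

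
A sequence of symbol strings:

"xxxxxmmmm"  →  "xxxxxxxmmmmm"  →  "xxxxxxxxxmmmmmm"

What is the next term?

Reading off run lengths: x runs 5, 7, 9; m runs 4, 5, 6 — each is linear in n, where the shown terms are n = 3, 4, 5.
Setting n = 6 gives 11, 7 characters in each block.

xxxxxxxxxxxmmmmmmm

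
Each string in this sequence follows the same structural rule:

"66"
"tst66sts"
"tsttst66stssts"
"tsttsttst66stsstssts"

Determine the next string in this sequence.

Each term wraps the previous one in tst on the left and sts on the right.
Applying this once more to tsttsttst66stsstssts:

tsttsttsttst66stsstsstssts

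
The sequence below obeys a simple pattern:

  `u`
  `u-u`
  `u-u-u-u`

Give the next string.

Every step duplicates the string with '-' between the halves.
One more doubling of u-u-u-u gives the answer.

u-u-u-u-u-u-u-u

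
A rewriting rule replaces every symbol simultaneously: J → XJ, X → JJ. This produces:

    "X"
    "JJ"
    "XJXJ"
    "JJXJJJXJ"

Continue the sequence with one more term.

XJXJJJXJXJXJJJXJ

Apply φ to JJXJJJXJ symbol by symbol: J→XJ, J→XJ, X→JJ, J→XJ, J→XJ, J→XJ, X→JJ, J→XJ; joined: XJ XJ JJ XJ XJ XJ JJ XJ.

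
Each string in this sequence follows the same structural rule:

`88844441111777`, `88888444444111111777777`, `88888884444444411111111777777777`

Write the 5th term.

Each string has the form 8^{2n+1} 4^{2n+2} 1^{2n+2} 7^{3n} (n = 1, 2, …).
For term 5, n = 5, so the run lengths are 11, 12, 12, 15.

88888888888444444444444111111111111777777777777777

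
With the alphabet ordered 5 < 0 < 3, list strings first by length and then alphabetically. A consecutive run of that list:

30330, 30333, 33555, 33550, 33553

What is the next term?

Treat 33553 as a base-3 numeral over the given alphabet and add one, carrying through any trailing 3's.

33505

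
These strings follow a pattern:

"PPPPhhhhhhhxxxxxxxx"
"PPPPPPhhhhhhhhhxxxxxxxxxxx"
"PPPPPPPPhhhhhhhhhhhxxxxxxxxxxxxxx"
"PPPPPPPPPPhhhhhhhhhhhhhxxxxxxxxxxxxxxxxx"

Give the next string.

PPPPPPPPPPPPhhhhhhhhhhhhhhhxxxxxxxxxxxxxxxxxxxx

Term n consists of 2n P's, followed by 2n+3 h's, followed by 3n+2 x's, where the shown terms are n = 2, 3, 4, 5.
For the next term, n = 6, so the run lengths are 12, 15, 20.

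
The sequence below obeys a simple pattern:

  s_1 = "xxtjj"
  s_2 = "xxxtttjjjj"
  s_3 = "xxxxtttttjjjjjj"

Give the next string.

The n-th term is n+1 x's then 2n-1 t's then 2n j's (n = 1, 2, …).
Setting n = 4 gives 5, 7, 8 characters in each block.

xxxxxtttttttjjjjjjjj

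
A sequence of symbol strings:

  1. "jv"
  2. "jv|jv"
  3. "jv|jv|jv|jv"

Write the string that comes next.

jv|jv|jv|jv|jv|jv|jv|jv

Each string is two copies of the previous one joined by '|'.
One more doubling of jv|jv|jv|jv gives the answer.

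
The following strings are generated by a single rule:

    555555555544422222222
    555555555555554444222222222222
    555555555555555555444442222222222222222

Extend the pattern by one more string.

Each string has the form 5^{4n+2} 4^{n+1} 2^{4n}, where the shown terms are n = 2, 3, 4.
For the next term, n = 5, so the run lengths are 22, 6, 20.

555555555555555555555544444422222222222222222222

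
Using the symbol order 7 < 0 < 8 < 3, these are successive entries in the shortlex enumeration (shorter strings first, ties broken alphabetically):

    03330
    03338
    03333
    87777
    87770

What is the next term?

87778

Treat 87770 as a base-4 numeral over the given alphabet and add one, carrying through any trailing 3's.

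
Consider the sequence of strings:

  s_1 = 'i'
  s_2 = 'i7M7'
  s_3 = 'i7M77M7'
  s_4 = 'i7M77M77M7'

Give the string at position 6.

The strings grow by a fixed suffix 7M7 each time.
From i7M77M77M7, 2 further steps: i7M77M77M7 → i7M77M77M77M7 → (answer).

i7M77M77M77M77M7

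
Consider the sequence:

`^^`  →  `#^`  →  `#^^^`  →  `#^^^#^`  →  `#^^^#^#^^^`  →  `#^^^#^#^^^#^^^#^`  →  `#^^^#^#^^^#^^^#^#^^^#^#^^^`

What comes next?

Each term (from the third on) is the previous term followed by the one before it: term 3 = #^·^^ = #^^^.
So term 8 is #^^^#^#^^^#^^^#^#^^^#^#^^^·#^^^#^#^^^#^^^#^.

#^^^#^#^^^#^^^#^#^^^#^#^^^#^^^#^#^^^#^^^#^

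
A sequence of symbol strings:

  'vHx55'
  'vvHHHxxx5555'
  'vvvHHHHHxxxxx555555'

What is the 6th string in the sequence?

Term n consists of n v's, followed by 2n-1 H's, followed by 2n-1 x's, followed by 2n 5's (n = 1, 2, …).
Setting n = 6 gives 6, 11, 11, 12 characters in each block.

vvvvvvHHHHHHHHHHHxxxxxxxxxxx555555555555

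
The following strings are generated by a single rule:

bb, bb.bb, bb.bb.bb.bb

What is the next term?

Each string is two copies of the previous one joined by '.'.
So the next term is two copies of bb.bb.bb.bb with '.' between the halves.

bb.bb.bb.bb.bb.bb.bb.bb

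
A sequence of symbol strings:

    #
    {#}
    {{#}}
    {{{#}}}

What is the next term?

Each term wraps the previous one in { on the left and } on the right.
Applying this once more to {{{#}}}:

{{{{#}}}}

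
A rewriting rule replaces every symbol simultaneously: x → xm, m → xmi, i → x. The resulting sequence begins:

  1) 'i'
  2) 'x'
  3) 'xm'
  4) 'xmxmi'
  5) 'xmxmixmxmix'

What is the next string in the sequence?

xmxmixmxmixxmxmixmxmixxm

Rewriting each symbol of xmxmixmxmix: x→xm, m→xmi, x→xm, m→xmi, i→x, x→xm, m→xmi, x→xm, m→xmi, i→x, x→xm, which concatenates to xm xmi xm xmi x xm xmi xm xmi x xm.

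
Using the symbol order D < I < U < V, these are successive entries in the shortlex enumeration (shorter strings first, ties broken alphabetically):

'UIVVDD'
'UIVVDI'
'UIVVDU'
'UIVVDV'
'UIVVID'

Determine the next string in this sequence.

Treat UIVVID as a base-4 numeral over the given alphabet and add one, carrying through any trailing V's.

UIVVII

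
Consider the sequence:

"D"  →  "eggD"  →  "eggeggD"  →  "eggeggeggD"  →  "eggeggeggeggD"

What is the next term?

Each term is the previous one with egg prepended.
Applying this once more to eggeggeggeggD:

eggeggeggeggeggD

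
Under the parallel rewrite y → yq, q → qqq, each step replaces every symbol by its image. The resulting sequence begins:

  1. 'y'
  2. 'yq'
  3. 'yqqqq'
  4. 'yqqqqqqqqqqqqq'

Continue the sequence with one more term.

Applying the rule to each of the 14 symbols of yqqqqqqqqqqqqq gives the pieces yq qqq qqq qqq qqq qqq qqq qqq qqq qqq qqq qqq qqq qqq, which concatenate to the answer.

yqqqqqqqqqqqqqqqqqqqqqqqqqqqqqqqqqqqqqqqq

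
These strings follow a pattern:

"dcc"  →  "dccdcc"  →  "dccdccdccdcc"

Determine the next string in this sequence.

dccdccdccdccdccdccdccdcc

Every step duplicates the string.
One more doubling of dccdccdccdcc gives the answer.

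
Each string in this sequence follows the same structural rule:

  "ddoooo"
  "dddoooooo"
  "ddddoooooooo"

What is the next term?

dddddoooooooooo

Reading off run lengths: d runs 2, 3, 4; o runs 4, 6, 8 — each is linear in n, where the shown terms are n = 2, 3, 4.
For the next term, n = 5, so the run lengths are 5, 10.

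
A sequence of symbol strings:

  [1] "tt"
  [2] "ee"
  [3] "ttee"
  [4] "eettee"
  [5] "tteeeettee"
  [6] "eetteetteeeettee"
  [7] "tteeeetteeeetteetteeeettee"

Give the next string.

eetteetteeeetteetteeeetteeeetteetteeeettee

Each term (from the third on) is the two preceding terms concatenated in order: term 3 = tt·ee = ttee.
So term 8 is eetteetteeeettee·tteeeetteeeetteetteeeettee.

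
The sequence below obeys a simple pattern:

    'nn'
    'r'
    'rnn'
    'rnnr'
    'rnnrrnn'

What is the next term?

Each term (from the third on) is the previous term followed by the one before it: term 3 = r·nn = rnn.
Continuing: rnnrrnn · rnnr gives term 6.

rnnrrnnrnnr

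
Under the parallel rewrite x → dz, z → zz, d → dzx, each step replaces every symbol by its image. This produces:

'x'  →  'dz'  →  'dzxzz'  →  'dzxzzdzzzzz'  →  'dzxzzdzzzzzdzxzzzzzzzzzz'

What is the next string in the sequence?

φ(dzxzzdzzzzzdzxzzzzzzzzzz) expands symbol-by-symbol to dzx zz dz zz zz dzx zz zz zz zz zz dzx zz dz zz zz zz zz zz zz zz zz zz zz; joining the 24 pieces gives the next term.

dzxzzdzzzzzdzxzzzzzzzzzzdzxzzdzzzzzzzzzzzzzzzzzzzzz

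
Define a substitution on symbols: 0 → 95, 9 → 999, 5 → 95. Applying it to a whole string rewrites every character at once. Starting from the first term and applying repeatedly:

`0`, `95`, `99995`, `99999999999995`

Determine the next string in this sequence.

Replace each of the 14 characters of 99999999999995 in place — 999 999 999 999 999 999 999 999 999 999 999 999 999 95 — and concatenate.

99999999999999999999999999999999999999995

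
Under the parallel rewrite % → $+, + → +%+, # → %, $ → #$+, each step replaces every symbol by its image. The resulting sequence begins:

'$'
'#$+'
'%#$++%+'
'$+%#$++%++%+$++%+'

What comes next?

φ($+%#$++%++%+$++%+) expands symbol-by-symbol to #$+ +%+ $+ % #$+ +%+ +%+ $+ +%+ +%+ $+ +%+ #$+ +%+ +%+ $+ +%+; joining the 17 pieces gives the next term.

#$++%+$+%#$++%++%+$++%++%+$++%+#$++%++%+$++%+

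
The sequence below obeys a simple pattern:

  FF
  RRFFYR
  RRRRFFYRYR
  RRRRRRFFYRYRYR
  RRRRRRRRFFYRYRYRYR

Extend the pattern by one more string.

s(k+1) = RR·s(k)·YR, so each term gains RR as a prefix and YR as a suffix.
So the next term is RR·RRRRRRRRFFYRYRYRYR·YR.

RRRRRRRRRRFFYRYRYRYRYR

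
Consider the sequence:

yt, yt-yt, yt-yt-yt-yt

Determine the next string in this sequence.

Every step duplicates the string with '-' between the halves.
One more doubling of yt-yt-yt-yt gives the answer.

yt-yt-yt-yt-yt-yt-yt-yt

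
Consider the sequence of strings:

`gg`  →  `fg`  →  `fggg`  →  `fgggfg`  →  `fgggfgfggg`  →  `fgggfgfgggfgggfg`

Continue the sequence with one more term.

Each term (from the third on) is the previous term followed by the one before it: term 3 = fg·gg = fggg.
Continuing: fgggfgfgggfgggfg · fgggfgfggg gives term 7.

fgggfgfgggfgggfgfgggfgfggg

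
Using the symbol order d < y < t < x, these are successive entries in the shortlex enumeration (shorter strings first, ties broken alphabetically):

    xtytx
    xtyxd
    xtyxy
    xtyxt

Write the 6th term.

xttdd

Stepping forward 2 times from xtyxt: xtyxt → xtyxx, then the target.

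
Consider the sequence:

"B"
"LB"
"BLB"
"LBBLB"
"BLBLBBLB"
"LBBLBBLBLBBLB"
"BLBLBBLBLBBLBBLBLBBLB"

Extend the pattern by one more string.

From term 3 onward, concatenate the second-to-last term with the last: B·LB = BLB, LB·BLB = LBBLB, …
So term 8 is LBBLBBLBLBBLB·BLBLBBLBLBBLBBLBLBBLB.

LBBLBBLBLBBLBBLBLBBLBLBBLBBLBLBBLB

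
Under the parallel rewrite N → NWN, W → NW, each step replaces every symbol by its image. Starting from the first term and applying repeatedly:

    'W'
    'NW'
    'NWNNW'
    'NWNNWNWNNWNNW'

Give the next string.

Rewriting the 13 symbols of NWNNWNWNNWNNW one by one yields NWN NW NWN NWN NW NWN NW NWN NWN NW NWN NWN NW; concatenated:

NWNNWNWNNWNNWNWNNWNWNNWNNWNWNNWNNW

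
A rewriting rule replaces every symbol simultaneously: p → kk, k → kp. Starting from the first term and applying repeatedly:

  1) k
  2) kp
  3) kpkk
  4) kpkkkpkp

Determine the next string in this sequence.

kpkkkpkpkpkkkpkk

Apply φ to kpkkkpkp symbol by symbol: k→kp, p→kk, k→kp, k→kp, k→kp, p→kk, k→kp, p→kk; joined: kp kk kp kp kp kk kp kk.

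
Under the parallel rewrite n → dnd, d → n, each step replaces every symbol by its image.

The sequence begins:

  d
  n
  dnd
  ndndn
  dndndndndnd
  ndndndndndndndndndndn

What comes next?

dndndndndndndndndndndndndndndndndndndndndnd

φ(ndndndndndndndndndndn) expands symbol-by-symbol to dnd n dnd n dnd n dnd n dnd n dnd n dnd n dnd n dnd n dnd n dnd; joining the 21 pieces gives the next term.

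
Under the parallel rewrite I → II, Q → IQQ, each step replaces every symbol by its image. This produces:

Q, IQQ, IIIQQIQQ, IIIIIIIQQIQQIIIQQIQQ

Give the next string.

Replace each of the 20 characters of IIIIIIIQQIQQIIIQQIQQ in place — II II II II II II II IQQ IQQ II IQQ IQQ II II II IQQ IQQ II IQQ IQQ — and concatenate.

IIIIIIIIIIIIIIIQQIQQIIIQQIQQIIIIIIIQQIQQIIIQQIQQ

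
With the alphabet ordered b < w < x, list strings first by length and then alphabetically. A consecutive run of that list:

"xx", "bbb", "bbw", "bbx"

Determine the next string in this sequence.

Find the rightmost character of bbx below x, bump it to the next letter, and reset everything to its right to b.

bwb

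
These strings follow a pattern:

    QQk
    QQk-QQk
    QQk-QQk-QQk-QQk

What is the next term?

Each string is two copies of the previous one joined by '-'.
Doubling QQk-QQk-QQk-QQk with '-' between the halves:

QQk-QQk-QQk-QQk-QQk-QQk-QQk-QQk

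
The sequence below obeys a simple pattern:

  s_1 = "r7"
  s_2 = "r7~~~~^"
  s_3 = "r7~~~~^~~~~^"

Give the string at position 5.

Each term is the previous one with ~~~~^ appended.
From r7~~~~^~~~~^, 2 further steps: r7~~~~^~~~~^ → r7~~~~^~~~~^~~~~^ → (answer).

r7~~~~^~~~~^~~~~^~~~~^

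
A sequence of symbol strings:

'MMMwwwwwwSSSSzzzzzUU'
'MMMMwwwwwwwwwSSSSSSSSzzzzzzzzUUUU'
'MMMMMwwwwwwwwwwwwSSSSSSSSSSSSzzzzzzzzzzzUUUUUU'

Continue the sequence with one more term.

Reading off run lengths: M runs 3, 4, 5; w runs 6, 9, 12; S runs 4, 8, 12; z runs 5, 8, 11; U runs 2, 4, 6 — each is linear in n (n = 1, 2, …).
At n = 4 the blocks have lengths 6, 15, 16, 14, 8.

MMMMMMwwwwwwwwwwwwwwwSSSSSSSSSSSSSSSSzzzzzzzzzzzzzzUUUUUUUU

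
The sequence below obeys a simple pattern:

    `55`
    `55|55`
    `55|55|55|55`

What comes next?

Each string is two copies of the previous one joined by '|'.
Doubling 55|55|55|55 with '|' between the halves:

55|55|55|55|55|55|55|55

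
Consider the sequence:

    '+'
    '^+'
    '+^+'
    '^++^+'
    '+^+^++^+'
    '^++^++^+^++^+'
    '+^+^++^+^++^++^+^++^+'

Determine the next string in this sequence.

Each term (from the third on) is the two preceding terms concatenated in order: term 3 = +·^+ = +^+.
So term 8 is ^++^++^+^++^+·+^+^++^+^++^++^+^++^+.

^++^++^+^++^++^+^++^+^++^++^+^++^+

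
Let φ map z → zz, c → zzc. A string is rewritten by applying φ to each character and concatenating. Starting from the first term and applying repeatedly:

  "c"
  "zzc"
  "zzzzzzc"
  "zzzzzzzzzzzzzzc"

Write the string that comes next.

φ(zzzzzzzzzzzzzzc) expands symbol-by-symbol to zz zz zz zz zz zz zz zz zz zz zz zz zz zz zzc; joining the 15 pieces gives the next term.

zzzzzzzzzzzzzzzzzzzzzzzzzzzzzzc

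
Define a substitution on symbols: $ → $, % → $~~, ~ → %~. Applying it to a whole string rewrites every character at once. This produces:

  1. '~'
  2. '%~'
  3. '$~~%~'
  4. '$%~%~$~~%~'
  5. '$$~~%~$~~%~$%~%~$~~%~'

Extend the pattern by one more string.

Rewriting the 21 symbols of $$~~%~$~~%~$%~%~$~~%~ one by one yields $ $ %~ %~ $~~ %~ $ %~ %~ $~~ %~ $ $~~ %~ $~~ %~ $ %~ %~ $~~ %~; concatenated:

$$%~%~$~~%~$%~%~$~~%~$$~~%~$~~%~$%~%~$~~%~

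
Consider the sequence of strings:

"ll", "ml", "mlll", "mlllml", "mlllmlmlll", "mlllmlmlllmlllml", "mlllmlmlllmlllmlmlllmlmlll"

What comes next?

This is a Fibonacci-style word recurrence s(k) = s(k−1)·s(k−2): e.g. ml·ll = mlll.
Continuing: mlllmlmlllmlllmlmlllmlmlll · mlllmlmlllmlllml gives term 8.

mlllmlmlllmlllmlmlllmlmlllmlllmlmlllmlllml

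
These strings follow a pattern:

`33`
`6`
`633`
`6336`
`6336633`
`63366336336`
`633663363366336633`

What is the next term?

Each term (from the third on) is the previous term followed by the one before it: term 3 = 6·33 = 633.
So term 8 is 633663363366336633·63366336336.

63366336336633663363366336336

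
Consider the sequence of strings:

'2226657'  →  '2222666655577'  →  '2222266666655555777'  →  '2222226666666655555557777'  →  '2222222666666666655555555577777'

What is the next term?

Each string has the form 2^{n+2} 6^{2n} 5^{2n-1} 7^{n} (n = 1, 2, …).
Setting n = 6 gives 8, 12, 11, 6 characters in each block.

2222222266666666666655555555555777777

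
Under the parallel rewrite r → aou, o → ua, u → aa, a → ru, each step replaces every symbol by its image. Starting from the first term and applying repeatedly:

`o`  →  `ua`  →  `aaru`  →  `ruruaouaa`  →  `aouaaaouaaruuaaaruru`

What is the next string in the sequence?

Replace each of the 20 characters of aouaaaouaaruuaaaruru in place — ru ua aa ru ru ru ua aa ru ru aou aa aa ru ru ru aou aa aou aa — and concatenate.

ruuaaarururuuaaaruruaouaaaarururuaouaaaouaa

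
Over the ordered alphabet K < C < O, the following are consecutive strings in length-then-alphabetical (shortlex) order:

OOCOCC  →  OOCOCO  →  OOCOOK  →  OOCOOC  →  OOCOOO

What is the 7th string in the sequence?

OOOKKC

Advancing 2 positions from OOCOOO through OOCOOO → OOOKKK reaches term 7.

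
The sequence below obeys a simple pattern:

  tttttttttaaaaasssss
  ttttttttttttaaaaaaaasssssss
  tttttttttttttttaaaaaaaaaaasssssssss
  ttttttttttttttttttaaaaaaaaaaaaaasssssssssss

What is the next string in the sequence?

tttttttttttttttttttttaaaaaaaaaaaaaaaaasssssssssssss

Each string has the form t^{3n+3} a^{3n-1} s^{2n+1}, where the shown terms are n = 2, 3, 4, 5.
At n = 6 the blocks have lengths 21, 17, 13.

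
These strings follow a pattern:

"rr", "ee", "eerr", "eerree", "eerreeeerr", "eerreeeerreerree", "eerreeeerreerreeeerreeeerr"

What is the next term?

eerreeeerreerreeeerreeeerreerreeeerreerree

Each term (from the third on) is the previous term followed by the one before it: term 3 = ee·rr = eerr.
So term 8 is eerreeeerreerreeeerreeeerr·eerreeeerreerree.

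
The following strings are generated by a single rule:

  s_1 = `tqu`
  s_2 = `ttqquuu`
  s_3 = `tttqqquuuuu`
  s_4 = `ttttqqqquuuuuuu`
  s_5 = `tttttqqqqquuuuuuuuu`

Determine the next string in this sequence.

ttttttqqqqqquuuuuuuuuuu

Each string has the form t^{n} q^{n} u^{2n-1} (n = 1, 2, …).
Setting n = 6 gives 6, 6, 11 characters in each block.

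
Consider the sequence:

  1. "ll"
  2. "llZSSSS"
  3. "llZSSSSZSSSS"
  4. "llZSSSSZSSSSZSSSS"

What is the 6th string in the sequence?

Every step adds ZSSSS to the end: s(k+1) = s(k)·ZSSSS.
From llZSSSSZSSSSZSSSS, 2 further steps: llZSSSSZSSSSZSSSS → llZSSSSZSSSSZSSSSZSSSS → (answer).

llZSSSSZSSSSZSSSSZSSSSZSSSS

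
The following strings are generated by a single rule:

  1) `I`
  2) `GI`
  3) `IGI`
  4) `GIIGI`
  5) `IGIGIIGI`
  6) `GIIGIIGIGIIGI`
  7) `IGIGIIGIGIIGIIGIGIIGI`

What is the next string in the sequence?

Each term (from the third on) is the two preceding terms concatenated in order: term 3 = I·GI = IGI.
The next term joins GIIGIIGIGIIGI and IGIGIIGIGIIGIIGIGIIGI.

GIIGIIGIGIIGIIGIGIIGIGIIGIIGIGIIGI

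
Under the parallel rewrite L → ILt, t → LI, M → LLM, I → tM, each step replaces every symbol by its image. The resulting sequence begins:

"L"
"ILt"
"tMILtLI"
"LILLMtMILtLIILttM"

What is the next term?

ILttMILtILtLLMLILLMtMILtLIILttMtMILtLILILLM

Applying the rule to each of the 17 symbols of LILLMtMILtLIILttM gives the pieces ILt tM ILt ILt LLM LI LLM tM ILt LI ILt tM tM ILt LI LI LLM, which concatenate to the answer.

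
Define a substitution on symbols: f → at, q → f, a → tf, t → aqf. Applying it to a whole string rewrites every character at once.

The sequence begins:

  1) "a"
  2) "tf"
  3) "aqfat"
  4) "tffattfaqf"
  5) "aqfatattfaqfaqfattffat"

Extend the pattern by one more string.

Replace each of the 22 characters of aqfatattfaqfaqfattffat in place — tf f at tf aqf tf aqf aqf at tf f at tf f at tf aqf aqf at at tf aqf — and concatenate.

tffattfaqftfaqfaqfattffattffattfaqfaqfatattfaqf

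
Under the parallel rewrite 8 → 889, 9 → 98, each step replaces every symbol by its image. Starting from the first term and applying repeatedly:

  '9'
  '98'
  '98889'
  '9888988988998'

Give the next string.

Rewriting the 13 symbols of 9888988988998 one by one yields 98 889 889 889 98 889 889 98 889 889 98 98 889; concatenated:

9888988988998889889988898899898889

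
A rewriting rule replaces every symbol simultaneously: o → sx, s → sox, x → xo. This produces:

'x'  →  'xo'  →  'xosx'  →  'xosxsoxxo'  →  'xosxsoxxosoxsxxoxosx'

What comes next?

Rewriting the 20 symbols of xosxsoxxosoxsxxoxosx one by one yields xo sx sox xo sox sx xo xo sx sox sx xo sox xo xo sx xo sx sox xo; concatenated:

xosxsoxxosoxsxxoxosxsoxsxxosoxxoxosxxosxsoxxo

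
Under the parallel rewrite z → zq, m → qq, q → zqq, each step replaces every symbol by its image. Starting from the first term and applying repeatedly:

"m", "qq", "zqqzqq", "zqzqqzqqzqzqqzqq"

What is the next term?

Replace each of the 16 characters of zqzqqzqqzqzqqzqq in place — zq zqq zq zqq zqq zq zqq zqq zq zqq zq zqq zqq zq zqq zqq — and concatenate.

zqzqqzqzqqzqqzqzqqzqqzqzqqzqzqqzqqzqzqqzqq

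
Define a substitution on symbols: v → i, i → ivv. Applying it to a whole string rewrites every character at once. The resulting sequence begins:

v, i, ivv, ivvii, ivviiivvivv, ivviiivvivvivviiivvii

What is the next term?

ivviiivvivvivviiivviiivviiivvivvivviiivvivv

Replace each of the 21 characters of ivviiivvivvivviiivvii in place — ivv i i ivv ivv ivv i i ivv i i ivv i i ivv ivv ivv i i ivv ivv — and concatenate.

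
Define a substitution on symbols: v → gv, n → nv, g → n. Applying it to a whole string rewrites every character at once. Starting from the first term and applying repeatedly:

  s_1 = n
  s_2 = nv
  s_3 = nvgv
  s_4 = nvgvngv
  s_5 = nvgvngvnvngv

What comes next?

nvgvngvnvngvnvgvnvngv

Expanding nvgvngvnvngv: n→nv, v→gv, g→n, v→gv, n→nv, g→n, v→gv, n→nv, v→gv, n→nv, g→n, v→gv. Concatenated: nv gv n gv nv n gv nv gv nv n gv.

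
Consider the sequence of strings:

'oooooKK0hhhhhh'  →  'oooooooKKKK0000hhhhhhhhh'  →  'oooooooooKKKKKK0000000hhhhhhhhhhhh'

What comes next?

Each string has the form o^{2n+3} K^{2n} 0^{3n-2} h^{3n+3} (n = 1, 2, …).
For the next term, n = 4, so the run lengths are 11, 8, 10, 15.

oooooooooooKKKKKKKK0000000000hhhhhhhhhhhhhhh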